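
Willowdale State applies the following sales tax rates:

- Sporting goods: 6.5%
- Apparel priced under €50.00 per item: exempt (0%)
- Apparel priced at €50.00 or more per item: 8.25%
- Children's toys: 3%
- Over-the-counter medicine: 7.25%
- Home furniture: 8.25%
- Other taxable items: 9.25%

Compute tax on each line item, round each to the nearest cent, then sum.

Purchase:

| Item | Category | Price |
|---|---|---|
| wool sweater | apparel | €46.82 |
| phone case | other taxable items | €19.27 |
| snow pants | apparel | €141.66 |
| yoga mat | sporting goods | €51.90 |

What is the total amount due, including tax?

Wool sweater €46.82: apparel, under €50.00 → 0% → €0.00
Phone case €19.27: other taxable items → 9.25% → €1.78
Snow pants €141.66: apparel, €50.00 or more → 8.25% → €11.69
Yoga mat €51.90: sporting goods → 6.5% → €3.37
Subtotal = €259.65; tax = €16.84; total due = €276.49

€276.49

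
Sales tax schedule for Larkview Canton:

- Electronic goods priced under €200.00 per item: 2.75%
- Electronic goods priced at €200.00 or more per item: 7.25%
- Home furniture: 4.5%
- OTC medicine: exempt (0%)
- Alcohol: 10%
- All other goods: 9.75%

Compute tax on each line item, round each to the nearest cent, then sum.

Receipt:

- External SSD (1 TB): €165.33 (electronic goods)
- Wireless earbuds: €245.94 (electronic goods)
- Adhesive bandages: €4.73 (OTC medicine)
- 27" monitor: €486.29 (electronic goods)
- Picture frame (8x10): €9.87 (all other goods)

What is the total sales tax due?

€58.60

External SSD (1 TB) €165.33: electronic goods, under €200.00 → 2.75% → €4.55
Wireless earbuds €245.94: electronic goods, €200.00 or more → 7.25% → €17.83
Adhesive bandages €4.73: OTC medicine → 0% → €0.00
27" monitor €486.29: electronic goods, €200.00 or more → 7.25% → €35.26
Picture frame (8x10) €9.87: all other goods → 9.75% → €0.96
Total tax = €4.55 + €17.83 + €35.26 + €0.96 = €58.60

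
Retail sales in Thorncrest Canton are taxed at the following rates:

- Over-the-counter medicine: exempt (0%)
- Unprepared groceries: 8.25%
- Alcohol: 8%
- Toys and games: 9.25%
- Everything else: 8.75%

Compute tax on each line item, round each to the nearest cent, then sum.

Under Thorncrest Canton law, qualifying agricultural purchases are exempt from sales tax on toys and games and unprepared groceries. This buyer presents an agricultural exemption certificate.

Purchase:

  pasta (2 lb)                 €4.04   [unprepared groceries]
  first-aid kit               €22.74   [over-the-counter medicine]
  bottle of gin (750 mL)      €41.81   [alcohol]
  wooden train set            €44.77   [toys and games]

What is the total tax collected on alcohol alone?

Bottle of gin (750 mL) €41.81: alcohol → 8% → €3.34
Tax on alcohol = €3.34

€3.34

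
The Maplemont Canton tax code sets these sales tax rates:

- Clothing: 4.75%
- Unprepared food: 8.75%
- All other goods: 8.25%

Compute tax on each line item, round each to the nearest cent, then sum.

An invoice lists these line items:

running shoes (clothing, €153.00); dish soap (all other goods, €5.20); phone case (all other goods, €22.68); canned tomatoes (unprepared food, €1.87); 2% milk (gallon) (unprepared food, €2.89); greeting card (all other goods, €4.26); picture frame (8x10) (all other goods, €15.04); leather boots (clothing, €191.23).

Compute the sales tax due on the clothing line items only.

Running shoes €153.00: clothing → 4.75% → €7.27
Leather boots €191.23: clothing → 4.75% → €9.08
Tax on clothing = €7.27 + €9.08 = €16.35

€16.35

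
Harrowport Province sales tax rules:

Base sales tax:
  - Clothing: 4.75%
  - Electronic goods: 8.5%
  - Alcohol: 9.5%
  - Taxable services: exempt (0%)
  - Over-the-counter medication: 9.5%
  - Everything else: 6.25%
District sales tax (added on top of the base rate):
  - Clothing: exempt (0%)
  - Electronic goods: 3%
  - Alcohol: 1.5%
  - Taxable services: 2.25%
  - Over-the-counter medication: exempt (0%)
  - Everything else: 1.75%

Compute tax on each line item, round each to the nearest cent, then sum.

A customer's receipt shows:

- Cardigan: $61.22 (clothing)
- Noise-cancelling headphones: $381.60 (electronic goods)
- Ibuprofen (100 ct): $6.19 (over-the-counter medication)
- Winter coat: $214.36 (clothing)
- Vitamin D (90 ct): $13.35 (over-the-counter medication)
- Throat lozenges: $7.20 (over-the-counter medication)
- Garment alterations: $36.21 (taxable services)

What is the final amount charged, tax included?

$780.45

Cardigan $61.22: clothing → 4.75% + 0% district = 4.75% → $2.91
Noise-cancelling headphones $381.60: electronic goods → 8.5% + 3% district = 11.5% → $43.88
Ibuprofen (100 ct) $6.19: over-the-counter medication → 9.5% + 0% district = 9.5% → $0.59
Winter coat $214.36: clothing → 4.75% + 0% district = 4.75% → $10.18
Vitamin D (90 ct) $13.35: over-the-counter medication → 9.5% + 0% district = 9.5% → $1.27
Throat lozenges $7.20: over-the-counter medication → 9.5% + 0% district = 9.5% → $0.68
Garment alterations $36.21: taxable services → 0% + 2.25% district = 2.25% → $0.81
Subtotal = $720.13; tax = $60.32; total due = $780.45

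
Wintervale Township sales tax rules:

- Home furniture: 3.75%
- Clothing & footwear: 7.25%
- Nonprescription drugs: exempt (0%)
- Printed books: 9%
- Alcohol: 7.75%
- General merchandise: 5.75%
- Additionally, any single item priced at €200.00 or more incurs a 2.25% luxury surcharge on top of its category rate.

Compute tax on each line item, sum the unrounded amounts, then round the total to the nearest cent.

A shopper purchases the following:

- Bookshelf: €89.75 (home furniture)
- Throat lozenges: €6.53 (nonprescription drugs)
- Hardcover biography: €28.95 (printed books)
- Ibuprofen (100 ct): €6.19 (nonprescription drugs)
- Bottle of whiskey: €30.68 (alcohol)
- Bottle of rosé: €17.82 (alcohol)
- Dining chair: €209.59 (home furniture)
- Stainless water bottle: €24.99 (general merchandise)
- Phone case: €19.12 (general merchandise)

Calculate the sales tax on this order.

Bookshelf €89.75: home furniture → 3.75% → €3.365625
Throat lozenges €6.53: nonprescription drugs → 0% → €0.00
Hardcover biography €28.95: printed books → 9% → €2.6055
Ibuprofen (100 ct) €6.19: nonprescription drugs → 0% → €0.00
Bottle of whiskey €30.68: alcohol → 7.75% → €2.3777
Bottle of rosé €17.82: alcohol → 7.75% → €1.38105
Dining chair €209.59: home furniture → 3.75% + 2.25% surcharge = 6% → €12.5754
Stainless water bottle €24.99: general merchandise → 5.75% → €1.436925
Phone case €19.12: general merchandise → 5.75% → €1.0994
Unrounded tax sum = €24.8416 → €24.84

€24.84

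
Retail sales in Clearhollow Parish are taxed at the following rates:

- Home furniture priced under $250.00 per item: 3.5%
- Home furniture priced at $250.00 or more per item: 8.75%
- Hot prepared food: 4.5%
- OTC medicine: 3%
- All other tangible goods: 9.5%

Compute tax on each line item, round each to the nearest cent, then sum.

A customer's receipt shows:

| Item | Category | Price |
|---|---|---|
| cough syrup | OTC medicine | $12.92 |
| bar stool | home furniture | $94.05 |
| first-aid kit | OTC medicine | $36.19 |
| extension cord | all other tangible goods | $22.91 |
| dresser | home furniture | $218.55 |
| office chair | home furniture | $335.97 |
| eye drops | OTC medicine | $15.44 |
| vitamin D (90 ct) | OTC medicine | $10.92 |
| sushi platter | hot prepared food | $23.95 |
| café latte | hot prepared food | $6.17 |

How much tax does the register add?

Cough syrup $12.92: OTC medicine → 3% → $0.39
Bar stool $94.05: home furniture, under $250.00 → 3.5% → $3.29
First-aid kit $36.19: OTC medicine → 3% → $1.09
Extension cord $22.91: all other tangible goods → 9.5% → $2.18
Dresser $218.55: home furniture, under $250.00 → 3.5% → $7.65
Office chair $335.97: home furniture, $250.00 or more → 8.75% → $29.40
Eye drops $15.44: OTC medicine → 3% → $0.46
Vitamin D (90 ct) $10.92: OTC medicine → 3% → $0.33
Sushi platter $23.95: hot prepared food → 4.5% → $1.08
Café latte $6.17: hot prepared food → 4.5% → $0.28
Total tax = $0.39 + $3.29 + $1.09 + $2.18 + $7.65 + $29.40 + $0.46 + $0.33 + $1.08 + $0.28 = $46.15

$46.15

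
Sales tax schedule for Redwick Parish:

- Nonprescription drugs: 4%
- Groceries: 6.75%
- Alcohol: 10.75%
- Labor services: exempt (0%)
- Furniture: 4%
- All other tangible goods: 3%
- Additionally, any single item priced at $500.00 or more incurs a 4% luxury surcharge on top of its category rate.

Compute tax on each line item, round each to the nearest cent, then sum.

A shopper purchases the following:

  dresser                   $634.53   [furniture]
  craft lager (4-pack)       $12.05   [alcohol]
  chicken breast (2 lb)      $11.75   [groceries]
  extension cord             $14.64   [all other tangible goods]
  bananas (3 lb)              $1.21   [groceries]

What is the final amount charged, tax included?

$727.55

Dresser $634.53: furniture → 4% + 4% surcharge = 8% → $50.76
Craft lager (4-pack) $12.05: alcohol → 10.75% → $1.30
Chicken breast (2 lb) $11.75: groceries → 6.75% → $0.79
Extension cord $14.64: all other tangible goods → 3% → $0.44
Bananas (3 lb) $1.21: groceries → 6.75% → $0.08
Subtotal = $674.18; tax = $53.37; total due = $727.55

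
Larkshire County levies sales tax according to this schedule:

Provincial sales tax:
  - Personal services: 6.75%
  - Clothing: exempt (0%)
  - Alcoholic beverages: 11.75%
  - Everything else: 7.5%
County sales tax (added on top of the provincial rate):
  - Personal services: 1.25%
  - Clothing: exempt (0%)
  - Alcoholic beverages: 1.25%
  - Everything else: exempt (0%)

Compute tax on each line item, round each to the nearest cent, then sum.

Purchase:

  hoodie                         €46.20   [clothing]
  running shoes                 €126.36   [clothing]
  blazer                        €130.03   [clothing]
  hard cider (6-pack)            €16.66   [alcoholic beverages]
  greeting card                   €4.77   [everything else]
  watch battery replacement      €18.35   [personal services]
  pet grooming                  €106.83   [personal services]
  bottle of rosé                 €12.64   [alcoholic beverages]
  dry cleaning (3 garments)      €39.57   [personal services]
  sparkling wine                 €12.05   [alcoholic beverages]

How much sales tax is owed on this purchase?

Hoodie €46.20: clothing → 0% + 0% county = 0% → €0.00
Running shoes €126.36: clothing → 0% + 0% county = 0% → €0.00
Blazer €130.03: clothing → 0% + 0% county = 0% → €0.00
Hard cider (6-pack) €16.66: alcoholic beverages → 11.75% + 1.25% county = 13% → €2.17
Greeting card €4.77: everything else → 7.5% + 0% county = 7.5% → €0.36
Watch battery replacement €18.35: personal services → 6.75% + 1.25% county = 8% → €1.47
Pet grooming €106.83: personal services → 6.75% + 1.25% county = 8% → €8.55
Bottle of rosé €12.64: alcoholic beverages → 11.75% + 1.25% county = 13% → €1.64
Dry cleaning (3 garments) €39.57: personal services → 6.75% + 1.25% county = 8% → €3.17
Sparkling wine €12.05: alcoholic beverages → 11.75% + 1.25% county = 13% → €1.57
Total tax = €2.17 + €0.36 + €1.47 + €8.55 + €1.64 + €3.17 + €1.57 = €18.93

€18.93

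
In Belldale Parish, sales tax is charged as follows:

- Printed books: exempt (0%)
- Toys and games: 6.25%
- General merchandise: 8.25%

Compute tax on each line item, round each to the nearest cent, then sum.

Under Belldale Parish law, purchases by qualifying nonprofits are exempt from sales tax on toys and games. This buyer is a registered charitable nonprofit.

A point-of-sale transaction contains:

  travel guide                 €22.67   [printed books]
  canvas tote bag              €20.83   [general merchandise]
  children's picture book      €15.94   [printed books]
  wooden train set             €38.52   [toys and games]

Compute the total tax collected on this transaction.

Travel guide €22.67: printed books → 0% → €0.00
Canvas tote bag €20.83: general merchandise → 8.25% → €1.72
Children's picture book €15.94: printed books → 0% → €0.00
Wooden train set €38.52: toys and games, buyer-exempt → 0% → €0.00
Total tax = €1.72

€1.72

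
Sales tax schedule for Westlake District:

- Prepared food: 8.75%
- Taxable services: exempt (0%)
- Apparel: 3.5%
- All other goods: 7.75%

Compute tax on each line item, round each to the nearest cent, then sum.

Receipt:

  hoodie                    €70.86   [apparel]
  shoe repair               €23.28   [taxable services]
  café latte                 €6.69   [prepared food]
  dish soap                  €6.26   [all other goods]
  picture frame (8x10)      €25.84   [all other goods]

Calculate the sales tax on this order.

Hoodie €70.86: apparel → 3.5% → €2.48
Shoe repair €23.28: taxable services → 0% → €0.00
Café latte €6.69: prepared food → 8.75% → €0.59
Dish soap €6.26: all other goods → 7.75% → €0.49
Picture frame (8x10) €25.84: all other goods → 7.75% → €2.00
Total tax = €2.48 + €0.59 + €0.49 + €2.00 = €5.56

€5.56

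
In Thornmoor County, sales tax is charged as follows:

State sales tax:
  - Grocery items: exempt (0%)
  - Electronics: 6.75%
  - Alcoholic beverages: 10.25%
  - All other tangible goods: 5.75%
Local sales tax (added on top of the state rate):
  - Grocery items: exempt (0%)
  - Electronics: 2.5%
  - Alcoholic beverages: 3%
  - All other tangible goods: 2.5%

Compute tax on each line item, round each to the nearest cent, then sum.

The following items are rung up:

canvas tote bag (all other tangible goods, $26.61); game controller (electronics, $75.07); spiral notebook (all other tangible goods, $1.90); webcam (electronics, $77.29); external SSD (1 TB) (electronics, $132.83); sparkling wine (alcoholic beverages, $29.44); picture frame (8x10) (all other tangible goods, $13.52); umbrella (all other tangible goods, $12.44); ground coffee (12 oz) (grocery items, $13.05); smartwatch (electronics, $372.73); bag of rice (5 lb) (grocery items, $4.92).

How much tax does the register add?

$69.27

Canvas tote bag $26.61: all other tangible goods → 5.75% + 2.5% local = 8.25% → $2.20
Game controller $75.07: electronics → 6.75% + 2.5% local = 9.25% → $6.94
Spiral notebook $1.90: all other tangible goods → 5.75% + 2.5% local = 8.25% → $0.16
Webcam $77.29: electronics → 6.75% + 2.5% local = 9.25% → $7.15
External SSD (1 TB) $132.83: electronics → 6.75% + 2.5% local = 9.25% → $12.29
Sparkling wine $29.44: alcoholic beverages → 10.25% + 3% local = 13.25% → $3.90
Picture frame (8x10) $13.52: all other tangible goods → 5.75% + 2.5% local = 8.25% → $1.12
Umbrella $12.44: all other tangible goods → 5.75% + 2.5% local = 8.25% → $1.03
Ground coffee (12 oz) $13.05: grocery items → 0% + 0% local = 0% → $0.00
Smartwatch $372.73: electronics → 6.75% + 2.5% local = 9.25% → $34.48
Bag of rice (5 lb) $4.92: grocery items → 0% + 0% local = 0% → $0.00
Total tax = $2.20 + $6.94 + $0.16 + $7.15 + $12.29 + $3.90 + $1.12 + $1.03 + $34.48 = $69.27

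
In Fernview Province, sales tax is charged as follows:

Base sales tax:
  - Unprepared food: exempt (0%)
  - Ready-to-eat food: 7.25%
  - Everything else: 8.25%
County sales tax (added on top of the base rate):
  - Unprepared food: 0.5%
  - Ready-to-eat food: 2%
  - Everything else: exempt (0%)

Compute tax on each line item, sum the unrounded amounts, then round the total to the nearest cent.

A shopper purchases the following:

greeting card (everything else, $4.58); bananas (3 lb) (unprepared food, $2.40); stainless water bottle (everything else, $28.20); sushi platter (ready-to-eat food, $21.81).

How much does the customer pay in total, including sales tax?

Greeting card $4.58: everything else → 8.25% + 0% county = 8.25% → $0.37785
Bananas (3 lb) $2.40: unprepared food → 0% + 0.5% county = 0.5% → $0.012
Stainless water bottle $28.20: everything else → 8.25% + 0% county = 8.25% → $2.3265
Sushi platter $21.81: ready-to-eat food → 7.25% + 2% county = 9.25% → $2.017425
Subtotal = $56.99; unrounded tax = $4.733775 → $4.73; total due = $61.72

$61.72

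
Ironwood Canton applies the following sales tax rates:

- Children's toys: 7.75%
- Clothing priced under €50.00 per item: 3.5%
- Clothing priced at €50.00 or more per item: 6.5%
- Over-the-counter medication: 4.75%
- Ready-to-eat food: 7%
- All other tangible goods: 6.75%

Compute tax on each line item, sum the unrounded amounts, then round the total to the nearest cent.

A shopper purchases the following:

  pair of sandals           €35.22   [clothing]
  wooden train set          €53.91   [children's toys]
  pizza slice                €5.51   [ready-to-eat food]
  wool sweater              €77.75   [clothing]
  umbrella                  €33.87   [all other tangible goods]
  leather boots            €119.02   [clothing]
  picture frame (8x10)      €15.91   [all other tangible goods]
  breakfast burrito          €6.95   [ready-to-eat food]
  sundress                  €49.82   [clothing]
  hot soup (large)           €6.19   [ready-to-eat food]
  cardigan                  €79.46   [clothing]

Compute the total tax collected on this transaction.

€29.78

Pair of sandals €35.22: clothing, under €50.00 → 3.5% → €1.2327
Wooden train set €53.91: children's toys → 7.75% → €4.178025
Pizza slice €5.51: ready-to-eat food → 7% → €0.3857
Wool sweater €77.75: clothing, €50.00 or more → 6.5% → €5.05375
Umbrella €33.87: all other tangible goods → 6.75% → €2.286225
Leather boots €119.02: clothing, €50.00 or more → 6.5% → €7.7363
Picture frame (8x10) €15.91: all other tangible goods → 6.75% → €1.073925
Breakfast burrito €6.95: ready-to-eat food → 7% → €0.4865
Sundress €49.82: clothing, under €50.00 → 3.5% → €1.7437
Hot soup (large) €6.19: ready-to-eat food → 7% → €0.4333
Cardigan €79.46: clothing, €50.00 or more → 6.5% → €5.1649
Unrounded tax sum = €29.775025 → €29.78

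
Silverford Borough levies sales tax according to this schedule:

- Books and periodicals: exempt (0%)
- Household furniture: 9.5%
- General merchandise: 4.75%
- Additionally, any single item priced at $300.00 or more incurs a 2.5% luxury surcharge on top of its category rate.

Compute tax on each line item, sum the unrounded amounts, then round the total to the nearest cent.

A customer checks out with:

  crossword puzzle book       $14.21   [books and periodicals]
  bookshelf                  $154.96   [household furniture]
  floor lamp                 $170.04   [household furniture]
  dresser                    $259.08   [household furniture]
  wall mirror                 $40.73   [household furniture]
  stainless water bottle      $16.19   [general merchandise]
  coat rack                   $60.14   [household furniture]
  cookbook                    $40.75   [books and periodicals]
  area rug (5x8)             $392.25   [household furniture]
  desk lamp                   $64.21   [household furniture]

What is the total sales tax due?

$119.01

Crossword puzzle book $14.21: books and periodicals → 0% → $0.00
Bookshelf $154.96: household furniture → 9.5% → $14.7212
Floor lamp $170.04: household furniture → 9.5% → $16.1538
Dresser $259.08: household furniture → 9.5% → $24.6126
Wall mirror $40.73: household furniture → 9.5% → $3.86935
Stainless water bottle $16.19: general merchandise → 4.75% → $0.769025
Coat rack $60.14: household furniture → 9.5% → $5.7133
Cookbook $40.75: books and periodicals → 0% → $0.00
Area rug (5x8) $392.25: household furniture → 9.5% + 2.5% surcharge = 12% → $47.07
Desk lamp $64.21: household furniture → 9.5% → $6.09995
Unrounded tax sum = $119.009225 → $119.01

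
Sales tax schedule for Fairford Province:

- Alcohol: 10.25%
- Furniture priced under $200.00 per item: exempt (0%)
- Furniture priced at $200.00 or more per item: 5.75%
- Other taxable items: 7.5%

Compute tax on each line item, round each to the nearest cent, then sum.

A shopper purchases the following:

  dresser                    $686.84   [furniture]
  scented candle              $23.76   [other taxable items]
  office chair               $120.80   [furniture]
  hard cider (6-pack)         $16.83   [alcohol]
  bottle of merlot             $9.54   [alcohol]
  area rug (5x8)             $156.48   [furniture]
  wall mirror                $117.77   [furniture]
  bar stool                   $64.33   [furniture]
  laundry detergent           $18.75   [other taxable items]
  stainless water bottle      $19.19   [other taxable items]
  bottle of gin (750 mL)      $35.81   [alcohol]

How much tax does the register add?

Dresser $686.84: furniture, $200.00 or more → 5.75% → $39.49
Scented candle $23.76: other taxable items → 7.5% → $1.78
Office chair $120.80: furniture, under $200.00 → 0% → $0.00
Hard cider (6-pack) $16.83: alcohol → 10.25% → $1.73
Bottle of merlot $9.54: alcohol → 10.25% → $0.98
Area rug (5x8) $156.48: furniture, under $200.00 → 0% → $0.00
Wall mirror $117.77: furniture, under $200.00 → 0% → $0.00
Bar stool $64.33: furniture, under $200.00 → 0% → $0.00
Laundry detergent $18.75: other taxable items → 7.5% → $1.41
Stainless water bottle $19.19: other taxable items → 7.5% → $1.44
Bottle of gin (750 mL) $35.81: alcohol → 10.25% → $3.67
Total tax = $39.49 + $1.78 + $1.73 + $0.98 + $1.41 + $1.44 + $3.67 = $50.50

$50.50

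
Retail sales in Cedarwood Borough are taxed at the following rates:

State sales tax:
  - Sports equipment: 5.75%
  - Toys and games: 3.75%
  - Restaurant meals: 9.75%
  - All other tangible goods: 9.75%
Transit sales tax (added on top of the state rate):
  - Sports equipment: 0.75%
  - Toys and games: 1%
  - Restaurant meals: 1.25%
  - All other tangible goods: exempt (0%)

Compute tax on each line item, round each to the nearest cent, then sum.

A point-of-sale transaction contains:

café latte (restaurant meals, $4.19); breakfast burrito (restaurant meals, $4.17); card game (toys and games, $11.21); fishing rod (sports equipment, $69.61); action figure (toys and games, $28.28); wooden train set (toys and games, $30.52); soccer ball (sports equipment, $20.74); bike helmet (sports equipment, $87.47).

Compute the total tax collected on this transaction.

Café latte $4.19: restaurant meals → 9.75% + 1.25% transit = 11% → $0.46
Breakfast burrito $4.17: restaurant meals → 9.75% + 1.25% transit = 11% → $0.46
Card game $11.21: toys and games → 3.75% + 1% transit = 4.75% → $0.53
Fishing rod $69.61: sports equipment → 5.75% + 0.75% transit = 6.5% → $4.52
Action figure $28.28: toys and games → 3.75% + 1% transit = 4.75% → $1.34
Wooden train set $30.52: toys and games → 3.75% + 1% transit = 4.75% → $1.45
Soccer ball $20.74: sports equipment → 5.75% + 0.75% transit = 6.5% → $1.35
Bike helmet $87.47: sports equipment → 5.75% + 0.75% transit = 6.5% → $5.69
Total tax = $0.46 + $0.46 + $0.53 + $4.52 + $1.34 + $1.45 + $1.35 + $5.69 = $15.80

$15.80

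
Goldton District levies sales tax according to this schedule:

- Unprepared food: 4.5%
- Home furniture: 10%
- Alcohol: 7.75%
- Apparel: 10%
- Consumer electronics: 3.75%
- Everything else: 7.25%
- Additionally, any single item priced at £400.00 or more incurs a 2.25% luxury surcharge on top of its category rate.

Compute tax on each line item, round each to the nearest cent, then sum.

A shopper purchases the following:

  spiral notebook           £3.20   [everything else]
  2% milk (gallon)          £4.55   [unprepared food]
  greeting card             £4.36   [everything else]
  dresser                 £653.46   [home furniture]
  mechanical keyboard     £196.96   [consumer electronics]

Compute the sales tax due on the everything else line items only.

Spiral notebook £3.20: everything else → 7.25% → £0.23
Greeting card £4.36: everything else → 7.25% → £0.32
Tax on everything else = £0.23 + £0.32 = £0.55

£0.55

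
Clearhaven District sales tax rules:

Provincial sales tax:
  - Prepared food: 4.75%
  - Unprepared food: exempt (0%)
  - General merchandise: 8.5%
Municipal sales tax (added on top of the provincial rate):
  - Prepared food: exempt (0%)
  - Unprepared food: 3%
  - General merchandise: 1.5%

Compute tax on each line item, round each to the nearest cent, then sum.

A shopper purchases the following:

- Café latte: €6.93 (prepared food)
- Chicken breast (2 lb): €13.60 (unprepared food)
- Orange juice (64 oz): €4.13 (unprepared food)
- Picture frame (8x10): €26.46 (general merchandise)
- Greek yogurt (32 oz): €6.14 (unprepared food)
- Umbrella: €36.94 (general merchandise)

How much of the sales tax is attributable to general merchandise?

€6.34

Picture frame (8x10) €26.46: general merchandise → 8.5% + 1.5% municipal = 10% → €2.65
Umbrella €36.94: general merchandise → 8.5% + 1.5% municipal = 10% → €3.69
Tax on general merchandise = €2.65 + €3.69 = €6.34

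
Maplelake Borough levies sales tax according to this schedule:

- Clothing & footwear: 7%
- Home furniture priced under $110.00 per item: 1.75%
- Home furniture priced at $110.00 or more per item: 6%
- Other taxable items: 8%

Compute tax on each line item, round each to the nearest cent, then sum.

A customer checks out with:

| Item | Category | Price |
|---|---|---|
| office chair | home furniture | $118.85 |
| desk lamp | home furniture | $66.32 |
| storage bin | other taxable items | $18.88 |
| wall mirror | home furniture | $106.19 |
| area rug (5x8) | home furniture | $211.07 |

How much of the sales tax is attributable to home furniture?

$22.81

Office chair $118.85: home furniture, $110.00 or more → 6% → $7.13
Desk lamp $66.32: home furniture, under $110.00 → 1.75% → $1.16
Wall mirror $106.19: home furniture, under $110.00 → 1.75% → $1.86
Area rug (5x8) $211.07: home furniture, $110.00 or more → 6% → $12.66
Tax on home furniture = $7.13 + $1.16 + $1.86 + $12.66 = $22.81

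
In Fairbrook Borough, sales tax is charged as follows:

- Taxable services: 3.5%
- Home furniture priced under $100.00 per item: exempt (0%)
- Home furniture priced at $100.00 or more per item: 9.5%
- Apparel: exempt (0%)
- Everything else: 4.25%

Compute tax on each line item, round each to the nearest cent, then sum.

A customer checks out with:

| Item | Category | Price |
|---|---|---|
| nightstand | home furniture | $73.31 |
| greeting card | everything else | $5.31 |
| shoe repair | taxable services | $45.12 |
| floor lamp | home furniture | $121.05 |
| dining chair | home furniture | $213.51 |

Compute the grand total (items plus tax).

$491.89

Nightstand $73.31: home furniture, under $100.00 → 0% → $0.00
Greeting card $5.31: everything else → 4.25% → $0.23
Shoe repair $45.12: taxable services → 3.5% → $1.58
Floor lamp $121.05: home furniture, $100.00 or more → 9.5% → $11.50
Dining chair $213.51: home furniture, $100.00 or more → 9.5% → $20.28
Subtotal = $458.30; tax = $33.59; total due = $491.89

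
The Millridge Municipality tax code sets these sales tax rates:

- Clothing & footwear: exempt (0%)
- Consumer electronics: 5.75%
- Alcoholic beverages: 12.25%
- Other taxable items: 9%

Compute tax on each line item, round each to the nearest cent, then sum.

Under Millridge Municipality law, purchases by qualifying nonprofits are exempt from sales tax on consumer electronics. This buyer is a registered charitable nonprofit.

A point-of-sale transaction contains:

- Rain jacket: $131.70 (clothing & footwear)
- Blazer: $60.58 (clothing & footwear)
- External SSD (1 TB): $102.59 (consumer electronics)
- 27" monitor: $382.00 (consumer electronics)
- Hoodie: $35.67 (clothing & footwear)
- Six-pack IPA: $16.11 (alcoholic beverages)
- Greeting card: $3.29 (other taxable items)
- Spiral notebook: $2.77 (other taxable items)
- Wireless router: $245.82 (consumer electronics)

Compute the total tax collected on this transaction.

Rain jacket $131.70: clothing & footwear → 0% → $0.00
Blazer $60.58: clothing & footwear → 0% → $0.00
External SSD (1 TB) $102.59: consumer electronics, buyer-exempt → 0% → $0.00
27" monitor $382.00: consumer electronics, buyer-exempt → 0% → $0.00
Hoodie $35.67: clothing & footwear → 0% → $0.00
Six-pack IPA $16.11: alcoholic beverages → 12.25% → $1.97
Greeting card $3.29: other taxable items → 9% → $0.30
Spiral notebook $2.77: other taxable items → 9% → $0.25
Wireless router $245.82: consumer electronics, buyer-exempt → 0% → $0.00
Total tax = $1.97 + $0.30 + $0.25 = $2.52

$2.52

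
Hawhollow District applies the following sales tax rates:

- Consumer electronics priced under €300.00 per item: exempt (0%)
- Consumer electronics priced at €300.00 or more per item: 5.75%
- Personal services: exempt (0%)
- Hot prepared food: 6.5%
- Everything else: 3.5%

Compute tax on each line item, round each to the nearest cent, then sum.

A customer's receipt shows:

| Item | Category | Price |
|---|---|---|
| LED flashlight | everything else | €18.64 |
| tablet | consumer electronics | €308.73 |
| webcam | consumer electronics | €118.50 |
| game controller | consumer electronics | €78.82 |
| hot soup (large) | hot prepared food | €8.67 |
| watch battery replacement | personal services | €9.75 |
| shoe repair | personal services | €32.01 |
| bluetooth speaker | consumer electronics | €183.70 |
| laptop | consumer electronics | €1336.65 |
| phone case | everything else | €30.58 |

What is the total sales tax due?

LED flashlight €18.64: everything else → 3.5% → €0.65
Tablet €308.73: consumer electronics, €300.00 or more → 5.75% → €17.75
Webcam €118.50: consumer electronics, under €300.00 → 0% → €0.00
Game controller €78.82: consumer electronics, under €300.00 → 0% → €0.00
Hot soup (large) €8.67: hot prepared food → 6.5% → €0.56
Watch battery replacement €9.75: personal services → 0% → €0.00
Shoe repair €32.01: personal services → 0% → €0.00
Bluetooth speaker €183.70: consumer electronics, under €300.00 → 0% → €0.00
Laptop €1336.65: consumer electronics, €300.00 or more → 5.75% → €76.86
Phone case €30.58: everything else → 3.5% → €1.07
Total tax = €0.65 + €17.75 + €0.56 + €76.86 + €1.07 = €96.89

€96.89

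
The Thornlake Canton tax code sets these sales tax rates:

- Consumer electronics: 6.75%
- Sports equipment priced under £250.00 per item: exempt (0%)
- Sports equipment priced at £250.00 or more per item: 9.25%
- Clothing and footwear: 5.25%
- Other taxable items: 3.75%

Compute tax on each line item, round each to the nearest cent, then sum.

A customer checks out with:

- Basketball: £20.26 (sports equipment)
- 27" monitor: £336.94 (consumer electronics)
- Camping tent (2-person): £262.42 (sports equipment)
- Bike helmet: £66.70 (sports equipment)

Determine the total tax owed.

£47.01

Basketball £20.26: sports equipment, under £250.00 → 0% → £0.00
27" monitor £336.94: consumer electronics → 6.75% → £22.74
Camping tent (2-person) £262.42: sports equipment, £250.00 or more → 9.25% → £24.27
Bike helmet £66.70: sports equipment, under £250.00 → 0% → £0.00
Total tax = £22.74 + £24.27 = £47.01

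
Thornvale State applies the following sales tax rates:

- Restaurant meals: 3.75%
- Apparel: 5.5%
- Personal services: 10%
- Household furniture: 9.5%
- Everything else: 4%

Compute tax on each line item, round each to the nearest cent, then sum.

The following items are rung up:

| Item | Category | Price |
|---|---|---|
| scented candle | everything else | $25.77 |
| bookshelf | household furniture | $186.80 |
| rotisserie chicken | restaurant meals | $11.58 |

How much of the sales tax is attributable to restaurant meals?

Rotisserie chicken $11.58: restaurant meals → 3.75% → $0.43
Tax on restaurant meals = $0.43

$0.43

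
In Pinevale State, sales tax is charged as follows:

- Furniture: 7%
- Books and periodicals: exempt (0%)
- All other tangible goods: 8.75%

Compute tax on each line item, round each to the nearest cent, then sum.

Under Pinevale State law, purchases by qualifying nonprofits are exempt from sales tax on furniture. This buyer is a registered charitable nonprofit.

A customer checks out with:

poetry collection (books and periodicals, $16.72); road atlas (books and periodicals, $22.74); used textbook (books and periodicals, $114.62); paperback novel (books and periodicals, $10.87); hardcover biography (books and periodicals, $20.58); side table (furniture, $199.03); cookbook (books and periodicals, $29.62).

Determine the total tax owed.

Poetry collection $16.72: books and periodicals → 0% → $0.00
Road atlas $22.74: books and periodicals → 0% → $0.00
Used textbook $114.62: books and periodicals → 0% → $0.00
Paperback novel $10.87: books and periodicals → 0% → $0.00
Hardcover biography $20.58: books and periodicals → 0% → $0.00
Side table $199.03: furniture, buyer-exempt → 0% → $0.00
Cookbook $29.62: books and periodicals → 0% → $0.00
Total tax = $0.00

$0.00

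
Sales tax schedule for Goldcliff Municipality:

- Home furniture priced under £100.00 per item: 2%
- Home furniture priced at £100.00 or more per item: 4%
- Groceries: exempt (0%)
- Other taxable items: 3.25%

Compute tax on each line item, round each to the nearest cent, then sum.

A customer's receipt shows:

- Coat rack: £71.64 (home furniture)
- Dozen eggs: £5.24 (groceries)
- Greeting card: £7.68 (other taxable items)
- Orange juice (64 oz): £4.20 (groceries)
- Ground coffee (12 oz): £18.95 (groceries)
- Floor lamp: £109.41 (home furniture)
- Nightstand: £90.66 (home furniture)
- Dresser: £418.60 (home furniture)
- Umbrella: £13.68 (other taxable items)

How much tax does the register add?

£25.05

Coat rack £71.64: home furniture, under £100.00 → 2% → £1.43
Dozen eggs £5.24: groceries → 0% → £0.00
Greeting card £7.68: other taxable items → 3.25% → £0.25
Orange juice (64 oz) £4.20: groceries → 0% → £0.00
Ground coffee (12 oz) £18.95: groceries → 0% → £0.00
Floor lamp £109.41: home furniture, £100.00 or more → 4% → £4.38
Nightstand £90.66: home furniture, under £100.00 → 2% → £1.81
Dresser £418.60: home furniture, £100.00 or more → 4% → £16.74
Umbrella £13.68: other taxable items → 3.25% → £0.44
Total tax = £1.43 + £0.25 + £4.38 + £1.81 + £16.74 + £0.44 = £25.05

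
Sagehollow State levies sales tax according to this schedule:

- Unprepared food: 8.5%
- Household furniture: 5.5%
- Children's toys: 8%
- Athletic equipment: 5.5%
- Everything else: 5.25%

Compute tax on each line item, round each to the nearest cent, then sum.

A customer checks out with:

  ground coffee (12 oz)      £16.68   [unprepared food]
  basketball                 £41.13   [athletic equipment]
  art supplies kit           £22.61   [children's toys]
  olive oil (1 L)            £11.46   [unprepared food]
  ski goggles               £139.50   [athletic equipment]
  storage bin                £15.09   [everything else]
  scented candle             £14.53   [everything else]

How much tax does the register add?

Ground coffee (12 oz) £16.68: unprepared food → 8.5% → £1.42
Basketball £41.13: athletic equipment → 5.5% → £2.26
Art supplies kit £22.61: children's toys → 8% → £1.81
Olive oil (1 L) £11.46: unprepared food → 8.5% → £0.97
Ski goggles £139.50: athletic equipment → 5.5% → £7.67
Storage bin £15.09: everything else → 5.25% → £0.79
Scented candle £14.53: everything else → 5.25% → £0.76
Total tax = £1.42 + £2.26 + £1.81 + £0.97 + £7.67 + £0.79 + £0.76 = £15.68

£15.68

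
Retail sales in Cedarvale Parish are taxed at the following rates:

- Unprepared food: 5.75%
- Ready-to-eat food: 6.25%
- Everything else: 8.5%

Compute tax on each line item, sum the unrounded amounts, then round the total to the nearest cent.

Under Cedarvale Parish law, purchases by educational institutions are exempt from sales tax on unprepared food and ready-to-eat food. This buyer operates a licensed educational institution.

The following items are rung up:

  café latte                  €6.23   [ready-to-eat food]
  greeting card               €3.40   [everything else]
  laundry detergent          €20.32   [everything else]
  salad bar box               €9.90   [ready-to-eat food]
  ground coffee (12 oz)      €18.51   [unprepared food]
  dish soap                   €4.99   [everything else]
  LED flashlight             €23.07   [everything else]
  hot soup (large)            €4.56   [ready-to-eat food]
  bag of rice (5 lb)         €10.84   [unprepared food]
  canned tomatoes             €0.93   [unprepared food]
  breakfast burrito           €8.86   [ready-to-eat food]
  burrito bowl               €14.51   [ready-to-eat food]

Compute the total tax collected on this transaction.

€4.40

Café latte €6.23: ready-to-eat food, buyer-exempt → 0% → €0.00
Greeting card €3.40: everything else → 8.5% → €0.289
Laundry detergent €20.32: everything else → 8.5% → €1.7272
Salad bar box €9.90: ready-to-eat food, buyer-exempt → 0% → €0.00
Ground coffee (12 oz) €18.51: unprepared food, buyer-exempt → 0% → €0.00
Dish soap €4.99: everything else → 8.5% → €0.42415
LED flashlight €23.07: everything else → 8.5% → €1.96095
Hot soup (large) €4.56: ready-to-eat food, buyer-exempt → 0% → €0.00
Bag of rice (5 lb) €10.84: unprepared food, buyer-exempt → 0% → €0.00
Canned tomatoes €0.93: unprepared food, buyer-exempt → 0% → €0.00
Breakfast burrito €8.86: ready-to-eat food, buyer-exempt → 0% → €0.00
Burrito bowl €14.51: ready-to-eat food, buyer-exempt → 0% → €0.00
Unrounded tax sum = €4.4013 → €4.40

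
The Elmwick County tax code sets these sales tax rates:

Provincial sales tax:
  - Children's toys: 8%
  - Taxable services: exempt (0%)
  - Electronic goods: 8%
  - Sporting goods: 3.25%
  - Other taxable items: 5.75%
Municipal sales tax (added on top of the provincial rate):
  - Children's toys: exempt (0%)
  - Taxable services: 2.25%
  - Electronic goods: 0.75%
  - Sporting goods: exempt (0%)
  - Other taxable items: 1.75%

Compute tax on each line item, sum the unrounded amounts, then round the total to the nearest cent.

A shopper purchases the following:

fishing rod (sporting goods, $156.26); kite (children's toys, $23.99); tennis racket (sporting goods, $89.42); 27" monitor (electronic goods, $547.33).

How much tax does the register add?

$57.80

Fishing rod $156.26: sporting goods → 3.25% + 0% municipal = 3.25% → $5.07845
Kite $23.99: children's toys → 8% + 0% municipal = 8% → $1.9192
Tennis racket $89.42: sporting goods → 3.25% + 0% municipal = 3.25% → $2.90615
27" monitor $547.33: electronic goods → 8% + 0.75% municipal = 8.75% → $47.891375
Unrounded tax sum = $57.795175 → $57.80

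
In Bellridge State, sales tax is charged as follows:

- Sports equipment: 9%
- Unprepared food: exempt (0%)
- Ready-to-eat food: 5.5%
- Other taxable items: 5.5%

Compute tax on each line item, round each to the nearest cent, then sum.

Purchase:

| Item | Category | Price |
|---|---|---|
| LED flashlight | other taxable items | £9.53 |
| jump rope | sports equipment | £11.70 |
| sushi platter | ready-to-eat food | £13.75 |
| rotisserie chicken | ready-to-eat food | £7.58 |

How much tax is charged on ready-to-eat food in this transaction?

Sushi platter £13.75: ready-to-eat food → 5.5% → £0.76
Rotisserie chicken £7.58: ready-to-eat food → 5.5% → £0.42
Tax on ready-to-eat food = £0.76 + £0.42 = £1.18

£1.18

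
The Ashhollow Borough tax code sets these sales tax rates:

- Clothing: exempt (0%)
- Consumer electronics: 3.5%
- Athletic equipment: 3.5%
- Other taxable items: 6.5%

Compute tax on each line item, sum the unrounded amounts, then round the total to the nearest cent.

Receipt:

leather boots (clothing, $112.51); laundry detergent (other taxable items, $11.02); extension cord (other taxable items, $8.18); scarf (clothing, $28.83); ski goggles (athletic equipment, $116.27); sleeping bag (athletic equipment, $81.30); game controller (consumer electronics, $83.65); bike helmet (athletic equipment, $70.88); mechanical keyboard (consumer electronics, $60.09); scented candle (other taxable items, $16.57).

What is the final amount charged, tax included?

Leather boots $112.51: clothing → 0% → $0.00
Laundry detergent $11.02: other taxable items → 6.5% → $0.7163
Extension cord $8.18: other taxable items → 6.5% → $0.5317
Scarf $28.83: clothing → 0% → $0.00
Ski goggles $116.27: athletic equipment → 3.5% → $4.06945
Sleeping bag $81.30: athletic equipment → 3.5% → $2.8455
Game controller $83.65: consumer electronics → 3.5% → $2.92775
Bike helmet $70.88: athletic equipment → 3.5% → $2.4808
Mechanical keyboard $60.09: consumer electronics → 3.5% → $2.10315
Scented candle $16.57: other taxable items → 6.5% → $1.07705
Subtotal = $589.30; unrounded tax = $16.7517 → $16.75; total due = $606.05

$606.05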